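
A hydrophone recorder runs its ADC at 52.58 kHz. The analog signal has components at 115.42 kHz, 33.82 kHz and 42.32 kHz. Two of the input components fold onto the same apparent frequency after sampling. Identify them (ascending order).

fs/2 = 26.29 kHz.
115.42 kHz mod fs = 10.26 kHz.
10.26 kHz ≤ fs/2 = 26.29 kHz, appears at 10.26 kHz.
33.82 kHz > fs/2 = 26.29 kHz, folds to fs − 33.82 kHz = 18.76 kHz.
42.32 kHz > fs/2 = 26.29 kHz, folds to fs − 42.32 kHz = 10.26 kHz.
42.32 kHz and 115.42 kHz both map to 10.26 kHz.

42.32 kHz, 115.42 kHz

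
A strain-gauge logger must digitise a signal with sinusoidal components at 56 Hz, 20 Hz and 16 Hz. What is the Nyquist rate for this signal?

Highest-frequency component: 56 Hz.
Nyquist rate = 2 × 56 Hz = 112 Hz.

112 Hz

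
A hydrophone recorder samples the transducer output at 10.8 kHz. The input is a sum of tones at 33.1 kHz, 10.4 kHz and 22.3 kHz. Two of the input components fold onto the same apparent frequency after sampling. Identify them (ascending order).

22.3 kHz, 33.1 kHz

fs/2 = 5.4 kHz.
33.1 kHz mod fs = 0.7 kHz.
0.7 kHz ≤ fs/2 = 5.4 kHz, appears at 0.7 kHz.
10.4 kHz > fs/2 = 5.4 kHz, folds to fs − 10.4 kHz = 0.4 kHz.
22.3 kHz mod fs = 0.7 kHz.
0.7 kHz ≤ fs/2 = 5.4 kHz, appears at 0.7 kHz.
22.3 kHz and 33.1 kHz both map to 0.7 kHz.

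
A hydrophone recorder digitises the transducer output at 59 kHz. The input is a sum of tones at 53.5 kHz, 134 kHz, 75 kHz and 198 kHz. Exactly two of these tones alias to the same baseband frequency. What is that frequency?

16 kHz

fs/2 = 29.5 kHz.
53.5 kHz > fs/2 = 29.5 kHz, folds to fs − 53.5 kHz = 5.5 kHz.
134 kHz mod fs = 16 kHz.
16 kHz ≤ fs/2 = 29.5 kHz, appears at 16 kHz.
75 kHz mod fs = 16 kHz.
16 kHz ≤ fs/2 = 29.5 kHz, appears at 16 kHz.
198 kHz mod fs = 21 kHz.
21 kHz ≤ fs/2 = 29.5 kHz, appears at 21 kHz.
75 kHz and 134 kHz both map to 16 kHz.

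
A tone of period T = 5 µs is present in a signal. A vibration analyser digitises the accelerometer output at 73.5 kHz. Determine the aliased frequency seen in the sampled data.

T = 5 µs → f = 1/T = 200 kHz.
200 kHz mod fs = 53 kHz.
53 kHz > fs/2 = 36.75 kHz, folds to fs − 53 kHz = 20.5 kHz.

20.5 kHz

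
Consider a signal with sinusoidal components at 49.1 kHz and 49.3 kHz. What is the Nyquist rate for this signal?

98.6 kHz

Highest-frequency component: 49.3 kHz.
Nyquist rate = 2 × 49.3 kHz = 98.6 kHz.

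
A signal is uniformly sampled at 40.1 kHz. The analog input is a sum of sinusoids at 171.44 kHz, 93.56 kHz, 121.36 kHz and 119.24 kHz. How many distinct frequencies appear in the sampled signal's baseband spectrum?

3

fs/2 = 20.05 kHz.
171.44 kHz mod fs = 11.04 kHz.
11.04 kHz ≤ fs/2 = 20.05 kHz, appears at 11.04 kHz.
93.56 kHz mod fs = 13.36 kHz.
13.36 kHz ≤ fs/2 = 20.05 kHz, appears at 13.36 kHz.
121.36 kHz mod fs = 1.06 kHz.
1.06 kHz ≤ fs/2 = 20.05 kHz, appears at 1.06 kHz.
119.24 kHz mod fs = 39.04 kHz.
39.04 kHz > fs/2 = 20.05 kHz, folds to fs − 39.04 kHz = 1.06 kHz.
Distinct values: {1.06 kHz, 11.04 kHz, 13.36 kHz} → 3.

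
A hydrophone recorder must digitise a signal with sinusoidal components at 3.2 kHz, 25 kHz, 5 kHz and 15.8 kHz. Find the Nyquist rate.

50 kHz

Highest-frequency component: 25 kHz.
Nyquist rate = 2 × 25 kHz = 50 kHz.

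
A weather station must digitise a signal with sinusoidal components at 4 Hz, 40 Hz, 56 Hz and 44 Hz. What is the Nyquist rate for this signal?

Highest-frequency component: 56 Hz.
Nyquist rate = 2 × 56 Hz = 112 Hz.

112 Hz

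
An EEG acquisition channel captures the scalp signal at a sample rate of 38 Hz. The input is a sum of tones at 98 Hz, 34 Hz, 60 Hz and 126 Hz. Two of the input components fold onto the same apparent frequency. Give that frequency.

16 Hz

fs/2 = 19 Hz.
98 Hz mod fs = 22 Hz.
22 Hz > fs/2 = 19 Hz, folds to fs − 22 Hz = 16 Hz.
34 Hz > fs/2 = 19 Hz, folds to fs − 34 Hz = 4 Hz.
60 Hz mod fs = 22 Hz.
22 Hz > fs/2 = 19 Hz, folds to fs − 22 Hz = 16 Hz.
126 Hz mod fs = 12 Hz.
12 Hz ≤ fs/2 = 19 Hz, appears at 12 Hz.
60 Hz and 98 Hz both map to 16 Hz.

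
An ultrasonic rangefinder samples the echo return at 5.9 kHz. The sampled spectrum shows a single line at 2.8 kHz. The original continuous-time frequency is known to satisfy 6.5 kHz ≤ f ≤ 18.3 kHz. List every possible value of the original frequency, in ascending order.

8.7 kHz, 9 kHz, 14.6 kHz, 14.9 kHz

Frequencies that alias to 2.8 kHz are k·fs ± 2.8 kHz for integer k ≥ 0.
k=0: 2.8 kHz.
k=1: 3.1 kHz, 8.7 kHz.
k=2: 9 kHz, 14.6 kHz.
k=3: 14.9 kHz, 20.5 kHz.
k=4: 20.8 kHz, 26.4 kHz.
Within [6.5 kHz, 18.3 kHz]: 8.7 kHz, 9 kHz, 14.6 kHz, 14.9 kHz.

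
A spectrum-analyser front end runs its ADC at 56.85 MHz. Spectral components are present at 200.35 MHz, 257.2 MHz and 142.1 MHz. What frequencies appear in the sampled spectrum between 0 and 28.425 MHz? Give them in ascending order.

27.05 MHz, 28.4 MHz

fs/2 = 28.425 MHz.
200.35 MHz mod fs = 29.8 MHz.
29.8 MHz > fs/2 = 28.425 MHz, folds to fs − 29.8 MHz = 27.05 MHz.
257.2 MHz mod fs = 29.8 MHz.
29.8 MHz > fs/2 = 28.425 MHz, folds to fs − 29.8 MHz = 27.05 MHz.
142.1 MHz mod fs = 28.4 MHz.
28.4 MHz ≤ fs/2 = 28.425 MHz, appears at 28.4 MHz.
Distinct values: {27.05 MHz, 28.4 MHz}.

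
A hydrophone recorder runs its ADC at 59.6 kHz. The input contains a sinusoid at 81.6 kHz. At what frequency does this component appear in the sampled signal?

22 kHz

81.6 kHz mod fs = 22 kHz.
22 kHz ≤ fs/2 = 29.8 kHz, appears at 22 kHz.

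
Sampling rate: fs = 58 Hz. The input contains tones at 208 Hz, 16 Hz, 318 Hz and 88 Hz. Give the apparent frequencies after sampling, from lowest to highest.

16 Hz, 24 Hz, 28 Hz

fs/2 = 29 Hz.
208 Hz mod fs = 34 Hz.
34 Hz > fs/2 = 29 Hz, folds to fs − 34 Hz = 24 Hz.
16 Hz ≤ fs/2 = 29 Hz, passes unchanged.
318 Hz mod fs = 28 Hz.
28 Hz ≤ fs/2 = 29 Hz, appears at 28 Hz.
88 Hz mod fs = 30 Hz.
30 Hz > fs/2 = 29 Hz, folds to fs − 30 Hz = 28 Hz.
Distinct values: {16 Hz, 24 Hz, 28 Hz}.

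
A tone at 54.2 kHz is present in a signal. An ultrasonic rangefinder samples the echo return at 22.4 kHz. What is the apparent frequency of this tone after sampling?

54.2 kHz mod fs = 9.4 kHz.
9.4 kHz ≤ fs/2 = 11.2 kHz, appears at 9.4 kHz.

9.4 kHz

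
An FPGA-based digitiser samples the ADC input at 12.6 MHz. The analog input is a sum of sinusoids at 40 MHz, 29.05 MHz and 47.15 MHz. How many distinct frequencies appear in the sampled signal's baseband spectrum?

fs/2 = 6.3 MHz.
40 MHz mod fs = 2.2 MHz.
2.2 MHz ≤ fs/2 = 6.3 MHz, appears at 2.2 MHz.
29.05 MHz mod fs = 3.85 MHz.
3.85 MHz ≤ fs/2 = 6.3 MHz, appears at 3.85 MHz.
47.15 MHz mod fs = 9.35 MHz.
9.35 MHz > fs/2 = 6.3 MHz, folds to fs − 9.35 MHz = 3.25 MHz.
Distinct values: {2.2 MHz, 3.25 MHz, 3.85 MHz} → 3.

3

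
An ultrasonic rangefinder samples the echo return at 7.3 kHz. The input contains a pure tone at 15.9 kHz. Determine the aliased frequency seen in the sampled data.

15.9 kHz mod fs = 1.3 kHz.
1.3 kHz ≤ fs/2 = 3.65 kHz, appears at 1.3 kHz.

1.3 kHz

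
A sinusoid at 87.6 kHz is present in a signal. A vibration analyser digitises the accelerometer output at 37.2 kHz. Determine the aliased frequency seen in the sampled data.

87.6 kHz mod fs = 13.2 kHz.
13.2 kHz ≤ fs/2 = 18.6 kHz, appears at 13.2 kHz.

13.2 kHz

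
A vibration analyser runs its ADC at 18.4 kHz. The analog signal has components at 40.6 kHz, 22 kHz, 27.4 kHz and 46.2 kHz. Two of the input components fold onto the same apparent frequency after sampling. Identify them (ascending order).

27.4 kHz, 46.2 kHz

fs/2 = 9.2 kHz.
40.6 kHz mod fs = 3.8 kHz.
3.8 kHz ≤ fs/2 = 9.2 kHz, appears at 3.8 kHz.
22 kHz mod fs = 3.6 kHz.
3.6 kHz ≤ fs/2 = 9.2 kHz, appears at 3.6 kHz.
27.4 kHz mod fs = 9 kHz.
9 kHz ≤ fs/2 = 9.2 kHz, appears at 9 kHz.
46.2 kHz mod fs = 9.4 kHz.
9.4 kHz > fs/2 = 9.2 kHz, folds to fs − 9.4 kHz = 9 kHz.
27.4 kHz and 46.2 kHz both map to 9 kHz.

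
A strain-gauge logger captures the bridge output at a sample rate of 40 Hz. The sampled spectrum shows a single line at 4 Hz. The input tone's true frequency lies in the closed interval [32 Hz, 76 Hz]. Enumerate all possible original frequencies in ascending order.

Frequencies that alias to 4 Hz are k·fs ± 4 Hz for integer k ≥ 0.
k=0: 4 Hz.
k=1: 36 Hz, 44 Hz.
k=2: 76 Hz, 84 Hz.
k=3: 116 Hz, 124 Hz.
Within [32 Hz, 76 Hz]: 36 Hz, 44 Hz, 76 Hz.

36 Hz, 44 Hz, 76 Hz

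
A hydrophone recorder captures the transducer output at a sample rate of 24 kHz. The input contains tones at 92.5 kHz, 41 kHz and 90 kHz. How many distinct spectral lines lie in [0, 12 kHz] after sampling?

3

fs/2 = 12 kHz.
92.5 kHz mod fs = 20.5 kHz.
20.5 kHz > fs/2 = 12 kHz, folds to fs − 20.5 kHz = 3.5 kHz.
41 kHz mod fs = 17 kHz.
17 kHz > fs/2 = 12 kHz, folds to fs − 17 kHz = 7 kHz.
90 kHz mod fs = 18 kHz.
18 kHz > fs/2 = 12 kHz, folds to fs − 18 kHz = 6 kHz.
Distinct values: {3.5 kHz, 6 kHz, 7 kHz} → 3.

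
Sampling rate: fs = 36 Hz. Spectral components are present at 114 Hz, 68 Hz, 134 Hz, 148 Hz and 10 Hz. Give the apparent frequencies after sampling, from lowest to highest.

4 Hz, 6 Hz, 10 Hz

fs/2 = 18 Hz.
114 Hz mod fs = 6 Hz.
6 Hz ≤ fs/2 = 18 Hz, appears at 6 Hz.
68 Hz mod fs = 32 Hz.
32 Hz > fs/2 = 18 Hz, folds to fs − 32 Hz = 4 Hz.
134 Hz mod fs = 26 Hz.
26 Hz > fs/2 = 18 Hz, folds to fs − 26 Hz = 10 Hz.
148 Hz mod fs = 4 Hz.
4 Hz ≤ fs/2 = 18 Hz, appears at 4 Hz.
10 Hz ≤ fs/2 = 18 Hz, passes unchanged.
Distinct values: {4 Hz, 6 Hz, 10 Hz}.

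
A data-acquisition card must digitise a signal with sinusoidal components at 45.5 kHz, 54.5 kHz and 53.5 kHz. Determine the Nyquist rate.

109 kHz

Highest-frequency component: 54.5 kHz.
Nyquist rate = 2 × 54.5 kHz = 109 kHz.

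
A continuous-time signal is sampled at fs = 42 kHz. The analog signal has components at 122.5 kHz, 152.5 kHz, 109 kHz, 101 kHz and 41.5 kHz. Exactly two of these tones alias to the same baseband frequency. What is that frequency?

17 kHz

fs/2 = 21 kHz.
122.5 kHz mod fs = 38.5 kHz.
38.5 kHz > fs/2 = 21 kHz, folds to fs − 38.5 kHz = 3.5 kHz.
152.5 kHz mod fs = 26.5 kHz.
26.5 kHz > fs/2 = 21 kHz, folds to fs − 26.5 kHz = 15.5 kHz.
109 kHz mod fs = 25 kHz.
25 kHz > fs/2 = 21 kHz, folds to fs − 25 kHz = 17 kHz.
101 kHz mod fs = 17 kHz.
17 kHz ≤ fs/2 = 21 kHz, appears at 17 kHz.
41.5 kHz > fs/2 = 21 kHz, folds to fs − 41.5 kHz = 0.5 kHz.
101 kHz and 109 kHz both map to 17 kHz.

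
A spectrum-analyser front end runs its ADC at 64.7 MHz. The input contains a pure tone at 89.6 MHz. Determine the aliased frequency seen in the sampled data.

24.9 MHz

89.6 MHz mod fs = 24.9 MHz.
24.9 MHz ≤ fs/2 = 32.35 MHz, appears at 24.9 MHz.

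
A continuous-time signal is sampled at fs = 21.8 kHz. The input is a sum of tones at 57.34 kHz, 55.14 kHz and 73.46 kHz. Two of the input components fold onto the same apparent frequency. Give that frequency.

8.06 kHz

fs/2 = 10.9 kHz.
57.34 kHz mod fs = 13.74 kHz.
13.74 kHz > fs/2 = 10.9 kHz, folds to fs − 13.74 kHz = 8.06 kHz.
55.14 kHz mod fs = 11.54 kHz.
11.54 kHz > fs/2 = 10.9 kHz, folds to fs − 11.54 kHz = 10.26 kHz.
73.46 kHz mod fs = 8.06 kHz.
8.06 kHz ≤ fs/2 = 10.9 kHz, appears at 8.06 kHz.
57.34 kHz and 73.46 kHz both map to 8.06 kHz.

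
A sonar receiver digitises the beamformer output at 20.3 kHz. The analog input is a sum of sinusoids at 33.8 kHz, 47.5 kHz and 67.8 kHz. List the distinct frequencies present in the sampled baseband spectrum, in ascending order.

fs/2 = 10.15 kHz.
33.8 kHz mod fs = 13.5 kHz.
13.5 kHz > fs/2 = 10.15 kHz, folds to fs − 13.5 kHz = 6.8 kHz.
47.5 kHz mod fs = 6.9 kHz.
6.9 kHz ≤ fs/2 = 10.15 kHz, appears at 6.9 kHz.
67.8 kHz mod fs = 6.9 kHz.
6.9 kHz ≤ fs/2 = 10.15 kHz, appears at 6.9 kHz.
Distinct values: {6.8 kHz, 6.9 kHz}.

6.8 kHz, 6.9 kHz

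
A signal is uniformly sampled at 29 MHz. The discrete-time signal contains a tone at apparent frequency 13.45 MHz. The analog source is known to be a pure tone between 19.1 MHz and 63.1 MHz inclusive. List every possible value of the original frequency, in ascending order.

42.45 MHz, 44.55 MHz

Frequencies that alias to 13.45 MHz are k·fs ± 13.45 MHz for integer k ≥ 0.
k=0: 13.45 MHz.
k=1: 15.55 MHz, 42.45 MHz.
k=2: 44.55 MHz, 71.45 MHz.
k=3: 73.55 MHz, 100.45 MHz.
Within [19.1 MHz, 63.1 MHz]: 42.45 MHz, 44.55 MHz.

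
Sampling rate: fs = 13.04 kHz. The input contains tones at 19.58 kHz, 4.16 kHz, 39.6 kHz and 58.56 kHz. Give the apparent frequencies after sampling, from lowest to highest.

fs/2 = 6.52 kHz.
19.58 kHz mod fs = 6.54 kHz.
6.54 kHz > fs/2 = 6.52 kHz, folds to fs − 6.54 kHz = 6.5 kHz.
4.16 kHz ≤ fs/2 = 6.52 kHz, passes unchanged.
39.6 kHz mod fs = 0.48 kHz.
0.48 kHz ≤ fs/2 = 6.52 kHz, appears at 0.48 kHz.
58.56 kHz mod fs = 6.4 kHz.
6.4 kHz ≤ fs/2 = 6.52 kHz, appears at 6.4 kHz.
Distinct values: {0.48 kHz, 4.16 kHz, 6.4 kHz, 6.5 kHz}.

0.48 kHz, 4.16 kHz, 6.4 kHz, 6.5 kHz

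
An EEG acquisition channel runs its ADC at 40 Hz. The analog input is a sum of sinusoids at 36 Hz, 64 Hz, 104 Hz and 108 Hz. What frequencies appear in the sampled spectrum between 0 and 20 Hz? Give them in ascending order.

4 Hz, 12 Hz, 16 Hz

fs/2 = 20 Hz.
36 Hz > fs/2 = 20 Hz, folds to fs − 36 Hz = 4 Hz.
64 Hz mod fs = 24 Hz.
24 Hz > fs/2 = 20 Hz, folds to fs − 24 Hz = 16 Hz.
104 Hz mod fs = 24 Hz.
24 Hz > fs/2 = 20 Hz, folds to fs − 24 Hz = 16 Hz.
108 Hz mod fs = 28 Hz.
28 Hz > fs/2 = 20 Hz, folds to fs − 28 Hz = 12 Hz.
Distinct values: {4 Hz, 12 Hz, 16 Hz}.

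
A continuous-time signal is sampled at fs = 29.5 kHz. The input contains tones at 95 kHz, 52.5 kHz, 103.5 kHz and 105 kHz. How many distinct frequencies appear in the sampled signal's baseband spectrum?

3

fs/2 = 14.75 kHz.
95 kHz mod fs = 6.5 kHz.
6.5 kHz ≤ fs/2 = 14.75 kHz, appears at 6.5 kHz.
52.5 kHz mod fs = 23 kHz.
23 kHz > fs/2 = 14.75 kHz, folds to fs − 23 kHz = 6.5 kHz.
103.5 kHz mod fs = 15 kHz.
15 kHz > fs/2 = 14.75 kHz, folds to fs − 15 kHz = 14.5 kHz.
105 kHz mod fs = 16.5 kHz.
16.5 kHz > fs/2 = 14.75 kHz, folds to fs − 16.5 kHz = 13 kHz.
Distinct values: {6.5 kHz, 13 kHz, 14.5 kHz} → 3.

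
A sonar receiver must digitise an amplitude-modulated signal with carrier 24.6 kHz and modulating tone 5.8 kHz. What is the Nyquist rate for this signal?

60.8 kHz

AM sidebands sit at fc ± fm = 18.8 kHz and 30.4 kHz.
Highest-frequency component: 30.4 kHz.
Nyquist rate = 2 × 30.4 kHz = 60.8 kHz.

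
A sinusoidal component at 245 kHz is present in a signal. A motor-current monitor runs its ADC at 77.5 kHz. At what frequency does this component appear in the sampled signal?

245 kHz mod fs = 12.5 kHz.
12.5 kHz ≤ fs/2 = 38.75 kHz, appears at 12.5 kHz.

12.5 kHz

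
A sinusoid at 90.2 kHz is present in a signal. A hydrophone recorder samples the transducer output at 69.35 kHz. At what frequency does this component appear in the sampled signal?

20.85 kHz

90.2 kHz mod fs = 20.85 kHz.
20.85 kHz ≤ fs/2 = 34.675 kHz, appears at 20.85 kHz.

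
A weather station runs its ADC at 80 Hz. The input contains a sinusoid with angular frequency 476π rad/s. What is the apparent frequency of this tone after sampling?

ω = 476π rad/s → f = ω/(2π) = 238 Hz.
238 Hz mod fs = 78 Hz.
78 Hz > fs/2 = 40 Hz, folds to fs − 78 Hz = 2 Hz.

2 Hz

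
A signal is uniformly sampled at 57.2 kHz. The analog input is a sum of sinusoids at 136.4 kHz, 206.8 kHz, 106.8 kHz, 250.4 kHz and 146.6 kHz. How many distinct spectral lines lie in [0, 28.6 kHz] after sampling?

fs/2 = 28.6 kHz.
136.4 kHz mod fs = 22 kHz.
22 kHz ≤ fs/2 = 28.6 kHz, appears at 22 kHz.
206.8 kHz mod fs = 35.2 kHz.
35.2 kHz > fs/2 = 28.6 kHz, folds to fs − 35.2 kHz = 22 kHz.
106.8 kHz mod fs = 49.6 kHz.
49.6 kHz > fs/2 = 28.6 kHz, folds to fs − 49.6 kHz = 7.6 kHz.
250.4 kHz mod fs = 21.6 kHz.
21.6 kHz ≤ fs/2 = 28.6 kHz, appears at 21.6 kHz.
146.6 kHz mod fs = 32.2 kHz.
32.2 kHz > fs/2 = 28.6 kHz, folds to fs − 32.2 kHz = 25 kHz.
Distinct values: {7.6 kHz, 21.6 kHz, 22 kHz, 25 kHz} → 4.

4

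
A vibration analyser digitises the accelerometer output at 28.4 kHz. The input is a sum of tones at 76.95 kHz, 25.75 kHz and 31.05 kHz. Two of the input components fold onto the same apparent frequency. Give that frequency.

2.65 kHz

fs/2 = 14.2 kHz.
76.95 kHz mod fs = 20.15 kHz.
20.15 kHz > fs/2 = 14.2 kHz, folds to fs − 20.15 kHz = 8.25 kHz.
25.75 kHz > fs/2 = 14.2 kHz, folds to fs − 25.75 kHz = 2.65 kHz.
31.05 kHz mod fs = 2.65 kHz.
2.65 kHz ≤ fs/2 = 14.2 kHz, appears at 2.65 kHz.
25.75 kHz and 31.05 kHz both map to 2.65 kHz.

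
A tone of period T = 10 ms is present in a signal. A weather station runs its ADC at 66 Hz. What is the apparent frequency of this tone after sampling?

T = 10 ms → f = 1/T = 100 Hz.
100 Hz mod fs = 34 Hz.
34 Hz > fs/2 = 33 Hz, folds to fs − 34 Hz = 32 Hz.

32 Hz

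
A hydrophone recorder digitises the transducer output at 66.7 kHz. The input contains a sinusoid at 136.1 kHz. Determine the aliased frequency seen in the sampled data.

136.1 kHz mod fs = 2.7 kHz.
2.7 kHz ≤ fs/2 = 33.35 kHz, appears at 2.7 kHz.

2.7 kHz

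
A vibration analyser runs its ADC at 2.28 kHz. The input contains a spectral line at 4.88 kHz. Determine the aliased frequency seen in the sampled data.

0.32 kHz

4.88 kHz mod fs = 0.32 kHz.
0.32 kHz ≤ fs/2 = 1.14 kHz, appears at 0.32 kHz.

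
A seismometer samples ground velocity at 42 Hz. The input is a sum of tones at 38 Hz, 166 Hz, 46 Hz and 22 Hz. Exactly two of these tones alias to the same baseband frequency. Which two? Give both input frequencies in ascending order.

fs/2 = 21 Hz.
38 Hz > fs/2 = 21 Hz, folds to fs − 38 Hz = 4 Hz.
166 Hz mod fs = 40 Hz.
40 Hz > fs/2 = 21 Hz, folds to fs − 40 Hz = 2 Hz.
46 Hz mod fs = 4 Hz.
4 Hz ≤ fs/2 = 21 Hz, appears at 4 Hz.
22 Hz > fs/2 = 21 Hz, folds to fs − 22 Hz = 20 Hz.
38 Hz and 46 Hz both map to 4 Hz.

38 Hz, 46 Hz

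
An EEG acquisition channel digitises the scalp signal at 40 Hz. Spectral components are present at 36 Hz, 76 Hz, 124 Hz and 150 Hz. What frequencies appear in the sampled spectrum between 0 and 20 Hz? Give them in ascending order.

4 Hz, 10 Hz

fs/2 = 20 Hz.
36 Hz > fs/2 = 20 Hz, folds to fs − 36 Hz = 4 Hz.
76 Hz mod fs = 36 Hz.
36 Hz > fs/2 = 20 Hz, folds to fs − 36 Hz = 4 Hz.
124 Hz mod fs = 4 Hz.
4 Hz ≤ fs/2 = 20 Hz, appears at 4 Hz.
150 Hz mod fs = 30 Hz.
30 Hz > fs/2 = 20 Hz, folds to fs − 30 Hz = 10 Hz.
Distinct values: {4 Hz, 10 Hz}.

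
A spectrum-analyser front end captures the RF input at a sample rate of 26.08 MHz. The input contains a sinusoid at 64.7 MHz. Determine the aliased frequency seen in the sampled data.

64.7 MHz mod fs = 12.54 MHz.
12.54 MHz ≤ fs/2 = 13.04 MHz, appears at 12.54 MHz.

12.54 MHz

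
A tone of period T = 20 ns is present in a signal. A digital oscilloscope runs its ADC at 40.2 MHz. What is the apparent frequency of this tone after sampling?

9.8 MHz

T = 20 ns → f = 1/T = 50 MHz.
50 MHz mod fs = 9.8 MHz.
9.8 MHz ≤ fs/2 = 20.1 MHz, appears at 9.8 MHz.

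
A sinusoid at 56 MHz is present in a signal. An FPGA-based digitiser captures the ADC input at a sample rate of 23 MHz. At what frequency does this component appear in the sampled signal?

10 MHz

56 MHz mod fs = 10 MHz.
10 MHz ≤ fs/2 = 11.5 MHz, appears at 10 MHz.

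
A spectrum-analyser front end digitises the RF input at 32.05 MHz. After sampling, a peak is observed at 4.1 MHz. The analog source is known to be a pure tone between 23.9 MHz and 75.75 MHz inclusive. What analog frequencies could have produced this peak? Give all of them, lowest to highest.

27.95 MHz, 36.15 MHz, 60 MHz, 68.2 MHz

Frequencies that alias to 4.1 MHz are k·fs ± 4.1 MHz for integer k ≥ 0.
k=0: 4.1 MHz.
k=1: 27.95 MHz, 36.15 MHz.
k=2: 60 MHz, 68.2 MHz.
k=3: 92.05 MHz, 100.25 MHz.
Within [23.9 MHz, 75.75 MHz]: 27.95 MHz, 36.15 MHz, 60 MHz, 68.2 MHz.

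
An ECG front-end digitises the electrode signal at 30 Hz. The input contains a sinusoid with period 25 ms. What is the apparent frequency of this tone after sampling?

10 Hz

T = 25 ms → f = 1/T = 40 Hz.
40 Hz mod fs = 10 Hz.
10 Hz ≤ fs/2 = 15 Hz, appears at 10 Hz.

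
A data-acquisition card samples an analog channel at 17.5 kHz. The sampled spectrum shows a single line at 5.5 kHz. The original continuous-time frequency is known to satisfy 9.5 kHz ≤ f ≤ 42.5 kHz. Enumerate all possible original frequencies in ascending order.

12 kHz, 23 kHz, 29.5 kHz, 40.5 kHz

Frequencies that alias to 5.5 kHz are k·fs ± 5.5 kHz for integer k ≥ 0.
k=0: 5.5 kHz.
k=1: 12 kHz, 23 kHz.
k=2: 29.5 kHz, 40.5 kHz.
k=3: 47 kHz, 58 kHz.
Within [9.5 kHz, 42.5 kHz]: 12 kHz, 23 kHz, 29.5 kHz, 40.5 kHz.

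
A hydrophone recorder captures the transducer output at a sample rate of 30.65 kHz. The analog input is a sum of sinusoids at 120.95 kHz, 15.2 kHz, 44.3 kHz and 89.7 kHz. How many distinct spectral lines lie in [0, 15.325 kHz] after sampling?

fs/2 = 15.325 kHz.
120.95 kHz mod fs = 29 kHz.
29 kHz > fs/2 = 15.325 kHz, folds to fs − 29 kHz = 1.65 kHz.
15.2 kHz ≤ fs/2 = 15.325 kHz, passes unchanged.
44.3 kHz mod fs = 13.65 kHz.
13.65 kHz ≤ fs/2 = 15.325 kHz, appears at 13.65 kHz.
89.7 kHz mod fs = 28.4 kHz.
28.4 kHz > fs/2 = 15.325 kHz, folds to fs − 28.4 kHz = 2.25 kHz.
Distinct values: {1.65 kHz, 2.25 kHz, 13.65 kHz, 15.2 kHz} → 4.

4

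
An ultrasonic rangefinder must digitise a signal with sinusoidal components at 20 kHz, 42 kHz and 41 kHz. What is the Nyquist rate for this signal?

84 kHz

Highest-frequency component: 42 kHz.
Nyquist rate = 2 × 42 kHz = 84 kHz.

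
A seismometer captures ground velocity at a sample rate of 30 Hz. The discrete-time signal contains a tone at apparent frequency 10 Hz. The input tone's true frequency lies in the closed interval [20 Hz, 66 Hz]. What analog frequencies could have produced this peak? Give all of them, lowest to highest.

20 Hz, 40 Hz, 50 Hz

Frequencies that alias to 10 Hz are k·fs ± 10 Hz for integer k ≥ 0.
k=0: 10 Hz.
k=1: 20 Hz, 40 Hz.
k=2: 50 Hz, 70 Hz.
k=3: 80 Hz, 100 Hz.
Within [20 Hz, 66 Hz]: 20 Hz, 40 Hz, 50 Hz.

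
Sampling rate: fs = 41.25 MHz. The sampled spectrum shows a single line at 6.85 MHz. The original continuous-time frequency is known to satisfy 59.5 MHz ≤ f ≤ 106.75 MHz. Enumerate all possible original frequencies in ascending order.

75.65 MHz, 89.35 MHz

Frequencies that alias to 6.85 MHz are k·fs ± 6.85 MHz for integer k ≥ 0.
k=0: 6.85 MHz.
k=1: 34.4 MHz, 48.1 MHz.
k=2: 75.65 MHz, 89.35 MHz.
k=3: 116.9 MHz, 130.6 MHz.
Within [59.5 MHz, 106.75 MHz]: 75.65 MHz, 89.35 MHz.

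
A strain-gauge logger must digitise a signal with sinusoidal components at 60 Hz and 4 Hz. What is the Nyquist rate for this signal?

Highest-frequency component: 60 Hz.
Nyquist rate = 2 × 60 Hz = 120 Hz.

120 Hz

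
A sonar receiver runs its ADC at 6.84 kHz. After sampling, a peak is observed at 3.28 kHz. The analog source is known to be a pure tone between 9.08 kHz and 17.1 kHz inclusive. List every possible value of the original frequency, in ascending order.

Frequencies that alias to 3.28 kHz are k·fs ± 3.28 kHz for integer k ≥ 0.
k=0: 3.28 kHz.
k=1: 3.56 kHz, 10.12 kHz.
k=2: 10.4 kHz, 16.96 kHz.
k=3: 17.24 kHz, 23.8 kHz.
Within [9.08 kHz, 17.1 kHz]: 10.12 kHz, 10.4 kHz, 16.96 kHz.

10.12 kHz, 10.4 kHz, 16.96 kHz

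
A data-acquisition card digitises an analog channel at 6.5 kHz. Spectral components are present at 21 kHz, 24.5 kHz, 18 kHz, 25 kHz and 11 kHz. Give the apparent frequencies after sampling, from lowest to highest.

fs/2 = 3.25 kHz.
21 kHz mod fs = 1.5 kHz.
1.5 kHz ≤ fs/2 = 3.25 kHz, appears at 1.5 kHz.
24.5 kHz mod fs = 5 kHz.
5 kHz > fs/2 = 3.25 kHz, folds to fs − 5 kHz = 1.5 kHz.
18 kHz mod fs = 5 kHz.
5 kHz > fs/2 = 3.25 kHz, folds to fs − 5 kHz = 1.5 kHz.
25 kHz mod fs = 5.5 kHz.
5.5 kHz > fs/2 = 3.25 kHz, folds to fs − 5.5 kHz = 1 kHz.
11 kHz mod fs = 4.5 kHz.
4.5 kHz > fs/2 = 3.25 kHz, folds to fs − 4.5 kHz = 2 kHz.
Distinct values: {1 kHz, 1.5 kHz, 2 kHz}.

1 kHz, 1.5 kHz, 2 kHz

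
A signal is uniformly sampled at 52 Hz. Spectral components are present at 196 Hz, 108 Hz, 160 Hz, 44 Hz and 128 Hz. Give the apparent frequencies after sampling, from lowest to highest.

4 Hz, 8 Hz, 12 Hz, 24 Hz

fs/2 = 26 Hz.
196 Hz mod fs = 40 Hz.
40 Hz > fs/2 = 26 Hz, folds to fs − 40 Hz = 12 Hz.
108 Hz mod fs = 4 Hz.
4 Hz ≤ fs/2 = 26 Hz, appears at 4 Hz.
160 Hz mod fs = 4 Hz.
4 Hz ≤ fs/2 = 26 Hz, appears at 4 Hz.
44 Hz > fs/2 = 26 Hz, folds to fs − 44 Hz = 8 Hz.
128 Hz mod fs = 24 Hz.
24 Hz ≤ fs/2 = 26 Hz, appears at 24 Hz.
Distinct values: {4 Hz, 8 Hz, 12 Hz, 24 Hz}.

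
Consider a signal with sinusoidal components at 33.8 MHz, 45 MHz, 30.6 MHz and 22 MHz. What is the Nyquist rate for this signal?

Highest-frequency component: 45 MHz.
Nyquist rate = 2 × 45 MHz = 90 MHz.

90 MHz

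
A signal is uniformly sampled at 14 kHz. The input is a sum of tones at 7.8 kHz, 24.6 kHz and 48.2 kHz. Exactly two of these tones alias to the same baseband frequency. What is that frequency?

6.2 kHz

fs/2 = 7 kHz.
7.8 kHz > fs/2 = 7 kHz, folds to fs − 7.8 kHz = 6.2 kHz.
24.6 kHz mod fs = 10.6 kHz.
10.6 kHz > fs/2 = 7 kHz, folds to fs − 10.6 kHz = 3.4 kHz.
48.2 kHz mod fs = 6.2 kHz.
6.2 kHz ≤ fs/2 = 7 kHz, appears at 6.2 kHz.
7.8 kHz and 48.2 kHz both map to 6.2 kHz.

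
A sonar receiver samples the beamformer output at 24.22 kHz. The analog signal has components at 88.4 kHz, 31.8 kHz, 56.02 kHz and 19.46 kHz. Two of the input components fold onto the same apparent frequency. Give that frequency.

7.58 kHz

fs/2 = 12.11 kHz.
88.4 kHz mod fs = 15.74 kHz.
15.74 kHz > fs/2 = 12.11 kHz, folds to fs − 15.74 kHz = 8.48 kHz.
31.8 kHz mod fs = 7.58 kHz.
7.58 kHz ≤ fs/2 = 12.11 kHz, appears at 7.58 kHz.
56.02 kHz mod fs = 7.58 kHz.
7.58 kHz ≤ fs/2 = 12.11 kHz, appears at 7.58 kHz.
19.46 kHz > fs/2 = 12.11 kHz, folds to fs − 19.46 kHz = 4.76 kHz.
31.8 kHz and 56.02 kHz both map to 7.58 kHz.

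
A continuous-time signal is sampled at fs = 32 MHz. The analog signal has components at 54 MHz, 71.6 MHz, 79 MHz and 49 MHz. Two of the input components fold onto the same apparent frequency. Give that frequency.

fs/2 = 16 MHz.
54 MHz mod fs = 22 MHz.
22 MHz > fs/2 = 16 MHz, folds to fs − 22 MHz = 10 MHz.
71.6 MHz mod fs = 7.6 MHz.
7.6 MHz ≤ fs/2 = 16 MHz, appears at 7.6 MHz.
79 MHz mod fs = 15 MHz.
15 MHz ≤ fs/2 = 16 MHz, appears at 15 MHz.
49 MHz mod fs = 17 MHz.
17 MHz > fs/2 = 16 MHz, folds to fs − 17 MHz = 15 MHz.
49 MHz and 79 MHz both map to 15 MHz.

15 MHz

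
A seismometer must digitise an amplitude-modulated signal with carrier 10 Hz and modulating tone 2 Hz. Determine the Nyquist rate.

24 Hz

AM sidebands sit at fc ± fm = 8 Hz and 12 Hz.
Highest-frequency component: 12 Hz.
Nyquist rate = 2 × 12 Hz = 24 Hz.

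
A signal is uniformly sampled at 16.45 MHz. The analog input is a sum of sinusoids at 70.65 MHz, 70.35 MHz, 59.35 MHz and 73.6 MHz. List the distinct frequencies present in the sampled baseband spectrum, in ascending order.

4.55 MHz, 4.85 MHz, 6.45 MHz, 7.8 MHz

fs/2 = 8.225 MHz.
70.65 MHz mod fs = 4.85 MHz.
4.85 MHz ≤ fs/2 = 8.225 MHz, appears at 4.85 MHz.
70.35 MHz mod fs = 4.55 MHz.
4.55 MHz ≤ fs/2 = 8.225 MHz, appears at 4.55 MHz.
59.35 MHz mod fs = 10 MHz.
10 MHz > fs/2 = 8.225 MHz, folds to fs − 10 MHz = 6.45 MHz.
73.6 MHz mod fs = 7.8 MHz.
7.8 MHz ≤ fs/2 = 8.225 MHz, appears at 7.8 MHz.
Distinct values: {4.55 MHz, 4.85 MHz, 6.45 MHz, 7.8 MHz}.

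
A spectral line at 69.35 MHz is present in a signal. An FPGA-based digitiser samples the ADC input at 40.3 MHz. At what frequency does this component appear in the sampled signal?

11.25 MHz

69.35 MHz mod fs = 29.05 MHz.
29.05 MHz > fs/2 = 20.15 MHz, folds to fs − 29.05 MHz = 11.25 MHz.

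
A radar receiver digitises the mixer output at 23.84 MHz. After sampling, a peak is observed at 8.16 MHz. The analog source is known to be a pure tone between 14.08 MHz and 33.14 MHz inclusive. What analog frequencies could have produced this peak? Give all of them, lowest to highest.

Frequencies that alias to 8.16 MHz are k·fs ± 8.16 MHz for integer k ≥ 0.
k=0: 8.16 MHz.
k=1: 15.68 MHz, 32 MHz.
k=2: 39.52 MHz, 55.84 MHz.
Within [14.08 MHz, 33.14 MHz]: 15.68 MHz, 32 MHz.

15.68 MHz, 32 MHz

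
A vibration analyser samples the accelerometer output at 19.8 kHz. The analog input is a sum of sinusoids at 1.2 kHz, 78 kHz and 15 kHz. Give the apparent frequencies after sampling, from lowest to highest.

1.2 kHz, 4.8 kHz

fs/2 = 9.9 kHz.
1.2 kHz ≤ fs/2 = 9.9 kHz, passes unchanged.
78 kHz mod fs = 18.6 kHz.
18.6 kHz > fs/2 = 9.9 kHz, folds to fs − 18.6 kHz = 1.2 kHz.
15 kHz > fs/2 = 9.9 kHz, folds to fs − 15 kHz = 4.8 kHz.
Distinct values: {1.2 kHz, 4.8 kHz}.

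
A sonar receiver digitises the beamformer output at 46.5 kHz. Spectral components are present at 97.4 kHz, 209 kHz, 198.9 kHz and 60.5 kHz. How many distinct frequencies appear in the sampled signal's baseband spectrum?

4

fs/2 = 23.25 kHz.
97.4 kHz mod fs = 4.4 kHz.
4.4 kHz ≤ fs/2 = 23.25 kHz, appears at 4.4 kHz.
209 kHz mod fs = 23 kHz.
23 kHz ≤ fs/2 = 23.25 kHz, appears at 23 kHz.
198.9 kHz mod fs = 12.9 kHz.
12.9 kHz ≤ fs/2 = 23.25 kHz, appears at 12.9 kHz.
60.5 kHz mod fs = 14 kHz.
14 kHz ≤ fs/2 = 23.25 kHz, appears at 14 kHz.
Distinct values: {4.4 kHz, 12.9 kHz, 14 kHz, 23 kHz} → 4.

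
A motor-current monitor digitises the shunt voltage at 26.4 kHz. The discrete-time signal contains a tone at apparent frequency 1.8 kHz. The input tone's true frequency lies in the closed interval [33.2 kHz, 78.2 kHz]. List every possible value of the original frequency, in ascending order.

51 kHz, 54.6 kHz, 77.4 kHz

Frequencies that alias to 1.8 kHz are k·fs ± 1.8 kHz for integer k ≥ 0.
k=0: 1.8 kHz.
k=1: 24.6 kHz, 28.2 kHz.
k=2: 51 kHz, 54.6 kHz.
k=3: 77.4 kHz, 81 kHz.
k=4: 103.8 kHz, 107.4 kHz.
Within [33.2 kHz, 78.2 kHz]: 51 kHz, 54.6 kHz, 77.4 kHz.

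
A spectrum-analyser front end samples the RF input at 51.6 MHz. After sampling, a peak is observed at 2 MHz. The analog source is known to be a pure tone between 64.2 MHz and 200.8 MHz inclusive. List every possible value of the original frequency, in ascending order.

101.2 MHz, 105.2 MHz, 152.8 MHz, 156.8 MHz

Frequencies that alias to 2 MHz are k·fs ± 2 MHz for integer k ≥ 0.
k=0: 2 MHz.
k=1: 49.6 MHz, 53.6 MHz.
k=2: 101.2 MHz, 105.2 MHz.
k=3: 152.8 MHz, 156.8 MHz.
k=4: 204.4 MHz, 208.4 MHz.
Within [64.2 MHz, 200.8 MHz]: 101.2 MHz, 105.2 MHz, 152.8 MHz, 156.8 MHz.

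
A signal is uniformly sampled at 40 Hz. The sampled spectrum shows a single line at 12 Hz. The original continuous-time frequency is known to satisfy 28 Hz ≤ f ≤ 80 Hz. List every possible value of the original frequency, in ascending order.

28 Hz, 52 Hz, 68 Hz

Frequencies that alias to 12 Hz are k·fs ± 12 Hz for integer k ≥ 0.
k=0: 12 Hz.
k=1: 28 Hz, 52 Hz.
k=2: 68 Hz, 92 Hz.
k=3: 108 Hz, 132 Hz.
Within [28 Hz, 80 Hz]: 28 Hz, 52 Hz, 68 Hz.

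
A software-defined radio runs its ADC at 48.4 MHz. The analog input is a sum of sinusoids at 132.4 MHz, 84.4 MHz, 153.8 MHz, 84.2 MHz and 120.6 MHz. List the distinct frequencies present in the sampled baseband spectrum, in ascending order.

fs/2 = 24.2 MHz.
132.4 MHz mod fs = 35.6 MHz.
35.6 MHz > fs/2 = 24.2 MHz, folds to fs − 35.6 MHz = 12.8 MHz.
84.4 MHz mod fs = 36 MHz.
36 MHz > fs/2 = 24.2 MHz, folds to fs − 36 MHz = 12.4 MHz.
153.8 MHz mod fs = 8.6 MHz.
8.6 MHz ≤ fs/2 = 24.2 MHz, appears at 8.6 MHz.
84.2 MHz mod fs = 35.8 MHz.
35.8 MHz > fs/2 = 24.2 MHz, folds to fs − 35.8 MHz = 12.6 MHz.
120.6 MHz mod fs = 23.8 MHz.
23.8 MHz ≤ fs/2 = 24.2 MHz, appears at 23.8 MHz.
Distinct values: {8.6 MHz, 12.4 MHz, 12.6 MHz, 12.8 MHz, 23.8 MHz}.

8.6 MHz, 12.4 MHz, 12.6 MHz, 12.8 MHz, 23.8 MHz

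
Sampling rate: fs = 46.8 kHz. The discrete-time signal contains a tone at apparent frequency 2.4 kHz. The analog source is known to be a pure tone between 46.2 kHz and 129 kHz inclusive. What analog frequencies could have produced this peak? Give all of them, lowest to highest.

49.2 kHz, 91.2 kHz, 96 kHz

Frequencies that alias to 2.4 kHz are k·fs ± 2.4 kHz for integer k ≥ 0.
k=0: 2.4 kHz.
k=1: 44.4 kHz, 49.2 kHz.
k=2: 91.2 kHz, 96 kHz.
k=3: 138 kHz, 142.8 kHz.
Within [46.2 kHz, 129 kHz]: 49.2 kHz, 91.2 kHz, 96 kHz.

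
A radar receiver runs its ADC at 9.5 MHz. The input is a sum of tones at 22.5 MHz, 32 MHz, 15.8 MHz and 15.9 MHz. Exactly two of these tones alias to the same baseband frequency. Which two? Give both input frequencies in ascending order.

22.5 MHz, 32 MHz

fs/2 = 4.75 MHz.
22.5 MHz mod fs = 3.5 MHz.
3.5 MHz ≤ fs/2 = 4.75 MHz, appears at 3.5 MHz.
32 MHz mod fs = 3.5 MHz.
3.5 MHz ≤ fs/2 = 4.75 MHz, appears at 3.5 MHz.
15.8 MHz mod fs = 6.3 MHz.
6.3 MHz > fs/2 = 4.75 MHz, folds to fs − 6.3 MHz = 3.2 MHz.
15.9 MHz mod fs = 6.4 MHz.
6.4 MHz > fs/2 = 4.75 MHz, folds to fs − 6.4 MHz = 3.1 MHz.
22.5 MHz and 32 MHz both map to 3.5 MHz.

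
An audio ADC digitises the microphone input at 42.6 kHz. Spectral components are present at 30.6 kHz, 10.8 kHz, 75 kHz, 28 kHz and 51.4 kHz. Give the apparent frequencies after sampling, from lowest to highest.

8.8 kHz, 10.2 kHz, 10.8 kHz, 12 kHz, 14.6 kHz

fs/2 = 21.3 kHz.
30.6 kHz > fs/2 = 21.3 kHz, folds to fs − 30.6 kHz = 12 kHz.
10.8 kHz ≤ fs/2 = 21.3 kHz, passes unchanged.
75 kHz mod fs = 32.4 kHz.
32.4 kHz > fs/2 = 21.3 kHz, folds to fs − 32.4 kHz = 10.2 kHz.
28 kHz > fs/2 = 21.3 kHz, folds to fs − 28 kHz = 14.6 kHz.
51.4 kHz mod fs = 8.8 kHz.
8.8 kHz ≤ fs/2 = 21.3 kHz, appears at 8.8 kHz.
Distinct values: {8.8 kHz, 10.2 kHz, 10.8 kHz, 12 kHz, 14.6 kHz}.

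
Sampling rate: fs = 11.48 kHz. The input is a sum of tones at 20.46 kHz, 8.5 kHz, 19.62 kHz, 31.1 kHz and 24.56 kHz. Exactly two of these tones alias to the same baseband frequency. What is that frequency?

3.34 kHz

fs/2 = 5.74 kHz.
20.46 kHz mod fs = 8.98 kHz.
8.98 kHz > fs/2 = 5.74 kHz, folds to fs − 8.98 kHz = 2.5 kHz.
8.5 kHz > fs/2 = 5.74 kHz, folds to fs − 8.5 kHz = 2.98 kHz.
19.62 kHz mod fs = 8.14 kHz.
8.14 kHz > fs/2 = 5.74 kHz, folds to fs − 8.14 kHz = 3.34 kHz.
31.1 kHz mod fs = 8.14 kHz.
8.14 kHz > fs/2 = 5.74 kHz, folds to fs − 8.14 kHz = 3.34 kHz.
24.56 kHz mod fs = 1.6 kHz.
1.6 kHz ≤ fs/2 = 5.74 kHz, appears at 1.6 kHz.
19.62 kHz and 31.1 kHz both map to 3.34 kHz.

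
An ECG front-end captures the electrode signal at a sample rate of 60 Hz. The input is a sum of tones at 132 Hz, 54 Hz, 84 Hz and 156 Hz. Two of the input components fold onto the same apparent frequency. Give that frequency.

24 Hz

fs/2 = 30 Hz.
132 Hz mod fs = 12 Hz.
12 Hz ≤ fs/2 = 30 Hz, appears at 12 Hz.
54 Hz > fs/2 = 30 Hz, folds to fs − 54 Hz = 6 Hz.
84 Hz mod fs = 24 Hz.
24 Hz ≤ fs/2 = 30 Hz, appears at 24 Hz.
156 Hz mod fs = 36 Hz.
36 Hz > fs/2 = 30 Hz, folds to fs − 36 Hz = 24 Hz.
84 Hz and 156 Hz both map to 24 Hz.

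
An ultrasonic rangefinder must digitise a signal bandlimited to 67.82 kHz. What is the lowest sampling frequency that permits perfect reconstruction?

135.64 kHz

Nyquist rate = 2 × 67.82 kHz = 135.64 kHz.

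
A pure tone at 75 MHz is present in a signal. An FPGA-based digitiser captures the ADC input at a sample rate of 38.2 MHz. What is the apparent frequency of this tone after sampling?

75 MHz mod fs = 36.8 MHz.
36.8 MHz > fs/2 = 19.1 MHz, folds to fs − 36.8 MHz = 1.4 MHz.

1.4 MHz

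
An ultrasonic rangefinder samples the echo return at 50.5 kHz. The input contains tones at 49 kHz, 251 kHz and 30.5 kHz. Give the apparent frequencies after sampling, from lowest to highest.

fs/2 = 25.25 kHz.
49 kHz > fs/2 = 25.25 kHz, folds to fs − 49 kHz = 1.5 kHz.
251 kHz mod fs = 49 kHz.
49 kHz > fs/2 = 25.25 kHz, folds to fs − 49 kHz = 1.5 kHz.
30.5 kHz > fs/2 = 25.25 kHz, folds to fs − 30.5 kHz = 20 kHz.
Distinct values: {1.5 kHz, 20 kHz}.

1.5 kHz, 20 kHz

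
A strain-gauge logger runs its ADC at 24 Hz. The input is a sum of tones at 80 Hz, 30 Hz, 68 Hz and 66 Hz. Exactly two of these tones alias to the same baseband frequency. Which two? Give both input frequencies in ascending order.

fs/2 = 12 Hz.
80 Hz mod fs = 8 Hz.
8 Hz ≤ fs/2 = 12 Hz, appears at 8 Hz.
30 Hz mod fs = 6 Hz.
6 Hz ≤ fs/2 = 12 Hz, appears at 6 Hz.
68 Hz mod fs = 20 Hz.
20 Hz > fs/2 = 12 Hz, folds to fs − 20 Hz = 4 Hz.
66 Hz mod fs = 18 Hz.
18 Hz > fs/2 = 12 Hz, folds to fs − 18 Hz = 6 Hz.
30 Hz and 66 Hz both map to 6 Hz.

30 Hz, 66 Hz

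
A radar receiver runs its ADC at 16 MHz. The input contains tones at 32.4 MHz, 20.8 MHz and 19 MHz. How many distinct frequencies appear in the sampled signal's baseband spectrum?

3

fs/2 = 8 MHz.
32.4 MHz mod fs = 0.4 MHz.
0.4 MHz ≤ fs/2 = 8 MHz, appears at 0.4 MHz.
20.8 MHz mod fs = 4.8 MHz.
4.8 MHz ≤ fs/2 = 8 MHz, appears at 4.8 MHz.
19 MHz mod fs = 3 MHz.
3 MHz ≤ fs/2 = 8 MHz, appears at 3 MHz.
Distinct values: {0.4 MHz, 3 MHz, 4.8 MHz} → 3.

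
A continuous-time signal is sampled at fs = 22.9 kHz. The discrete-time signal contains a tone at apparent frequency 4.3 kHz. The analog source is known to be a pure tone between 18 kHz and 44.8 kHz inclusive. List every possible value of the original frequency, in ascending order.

Frequencies that alias to 4.3 kHz are k·fs ± 4.3 kHz for integer k ≥ 0.
k=0: 4.3 kHz.
k=1: 18.6 kHz, 27.2 kHz.
k=2: 41.5 kHz, 50.1 kHz.
k=3: 64.4 kHz, 73 kHz.
Within [18 kHz, 44.8 kHz]: 18.6 kHz, 27.2 kHz, 41.5 kHz.

18.6 kHz, 27.2 kHz, 41.5 kHz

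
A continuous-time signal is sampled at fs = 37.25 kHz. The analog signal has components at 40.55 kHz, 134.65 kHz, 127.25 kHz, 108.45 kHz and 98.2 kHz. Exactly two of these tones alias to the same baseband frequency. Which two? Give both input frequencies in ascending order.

40.55 kHz, 108.45 kHz

fs/2 = 18.625 kHz.
40.55 kHz mod fs = 3.3 kHz.
3.3 kHz ≤ fs/2 = 18.625 kHz, appears at 3.3 kHz.
134.65 kHz mod fs = 22.9 kHz.
22.9 kHz > fs/2 = 18.625 kHz, folds to fs − 22.9 kHz = 14.35 kHz.
127.25 kHz mod fs = 15.5 kHz.
15.5 kHz ≤ fs/2 = 18.625 kHz, appears at 15.5 kHz.
108.45 kHz mod fs = 33.95 kHz.
33.95 kHz > fs/2 = 18.625 kHz, folds to fs − 33.95 kHz = 3.3 kHz.
98.2 kHz mod fs = 23.7 kHz.
23.7 kHz > fs/2 = 18.625 kHz, folds to fs − 23.7 kHz = 13.55 kHz.
40.55 kHz and 108.45 kHz both map to 3.3 kHz.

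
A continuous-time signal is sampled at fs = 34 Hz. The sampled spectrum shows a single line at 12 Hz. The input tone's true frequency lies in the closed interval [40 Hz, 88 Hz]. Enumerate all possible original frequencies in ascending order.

Frequencies that alias to 12 Hz are k·fs ± 12 Hz for integer k ≥ 0.
k=0: 12 Hz.
k=1: 22 Hz, 46 Hz.
k=2: 56 Hz, 80 Hz.
k=3: 90 Hz, 114 Hz.
Within [40 Hz, 88 Hz]: 46 Hz, 56 Hz, 80 Hz.

46 Hz, 56 Hz, 80 Hz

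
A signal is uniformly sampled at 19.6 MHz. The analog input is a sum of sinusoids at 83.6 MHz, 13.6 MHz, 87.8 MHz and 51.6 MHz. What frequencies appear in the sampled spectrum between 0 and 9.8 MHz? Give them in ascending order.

fs/2 = 9.8 MHz.
83.6 MHz mod fs = 5.2 MHz.
5.2 MHz ≤ fs/2 = 9.8 MHz, appears at 5.2 MHz.
13.6 MHz > fs/2 = 9.8 MHz, folds to fs − 13.6 MHz = 6 MHz.
87.8 MHz mod fs = 9.4 MHz.
9.4 MHz ≤ fs/2 = 9.8 MHz, appears at 9.4 MHz.
51.6 MHz mod fs = 12.4 MHz.
12.4 MHz > fs/2 = 9.8 MHz, folds to fs − 12.4 MHz = 7.2 MHz.
Distinct values: {5.2 MHz, 6 MHz, 7.2 MHz, 9.4 MHz}.

5.2 MHz, 6 MHz, 7.2 MHz, 9.4 MHz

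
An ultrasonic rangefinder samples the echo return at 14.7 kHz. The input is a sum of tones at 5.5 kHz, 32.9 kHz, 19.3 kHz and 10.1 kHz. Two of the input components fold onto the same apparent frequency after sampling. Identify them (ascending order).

fs/2 = 7.35 kHz.
5.5 kHz ≤ fs/2 = 7.35 kHz, passes unchanged.
32.9 kHz mod fs = 3.5 kHz.
3.5 kHz ≤ fs/2 = 7.35 kHz, appears at 3.5 kHz.
19.3 kHz mod fs = 4.6 kHz.
4.6 kHz ≤ fs/2 = 7.35 kHz, appears at 4.6 kHz.
10.1 kHz > fs/2 = 7.35 kHz, folds to fs − 10.1 kHz = 4.6 kHz.
10.1 kHz and 19.3 kHz both map to 4.6 kHz.

10.1 kHz, 19.3 kHz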